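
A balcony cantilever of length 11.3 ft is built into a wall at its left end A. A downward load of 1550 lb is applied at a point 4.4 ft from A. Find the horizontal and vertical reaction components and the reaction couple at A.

ΣF_x = 0: A_x = 0.
ΣF_y = 0: A_y − 1550 = 0 → A_y = 1550 lb.
ΣM about A: M_A − 1550·4.4 = 0 → M_A = 6820 lb·ft.

A_x = 0, A_y = 1550 lb, M_A = 6820 lb·ft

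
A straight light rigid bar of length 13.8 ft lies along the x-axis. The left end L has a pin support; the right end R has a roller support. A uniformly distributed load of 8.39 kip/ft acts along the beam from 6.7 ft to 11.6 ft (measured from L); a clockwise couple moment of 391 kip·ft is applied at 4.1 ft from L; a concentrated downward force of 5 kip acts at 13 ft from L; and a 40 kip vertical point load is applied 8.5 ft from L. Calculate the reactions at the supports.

L_x = 0, L_y = 1.171 kip, R_y = 84.94 kip

Resultant of the distributed load: 8.39 × 4.9 = 41.111 kip at 9.15 ft from L.
Taking moments about L: R_y·13.8 − (8.39·4.9)·9.15 − 391 − 5·13 − 40·8.5 = 0 → R_y = 1172.16565/13.8 = 84.9395 ≈ 84.94 kip.
ΣF_y = 0: L_y + 84.9395 − 8.39·4.9 − 5 − 40 = 0 → L_y = 1.171 kip.
ΣF_x = 0: no horizontal applied forces, so L_x = 0.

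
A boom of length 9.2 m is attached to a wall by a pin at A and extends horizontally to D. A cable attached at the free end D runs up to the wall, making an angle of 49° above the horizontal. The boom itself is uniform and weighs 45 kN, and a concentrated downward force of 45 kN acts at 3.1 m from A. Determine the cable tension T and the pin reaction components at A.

T = 49.90 kN, A_x = 32.74 kN, A_y = 52.34 kN

ΣM about A: T·sin49°·9.2 − 45·4.6 − 45·3.1 = 0 → T = 346.5/(9.2·0.75471) = 49.904 ≈ 49.90 kN.
ΣF_x = 0: A_x − T·cos49° = 0 → A_x = 49.904 × 0.656059 = 32.74 kN.
ΣF_y = 0: A_y + T·sin49° − 45 − 45 = 0 → A_y = 90 − 49.904 × 0.75471 = 52.34 kN.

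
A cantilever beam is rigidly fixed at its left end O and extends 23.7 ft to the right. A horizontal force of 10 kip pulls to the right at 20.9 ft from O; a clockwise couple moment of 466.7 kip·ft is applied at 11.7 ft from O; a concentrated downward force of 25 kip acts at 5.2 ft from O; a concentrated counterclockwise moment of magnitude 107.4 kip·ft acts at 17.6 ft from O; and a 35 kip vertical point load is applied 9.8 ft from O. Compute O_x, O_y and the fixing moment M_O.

O_x = -10.00 kip, O_y = 60.00 kip, M_O = 832.3 kip·ft

ΣF_x = 0: O_x + 10 = 0 → O_x = -10.00 kip.
ΣF_y = 0: O_y − 25 − 35 = 0 → O_y = 60.00 kip.
ΣM about O: M_O − 466.7 − 25·5.2 + 107.4 − 35·9.8 = 0 → M_O = 832.3 kip·ft.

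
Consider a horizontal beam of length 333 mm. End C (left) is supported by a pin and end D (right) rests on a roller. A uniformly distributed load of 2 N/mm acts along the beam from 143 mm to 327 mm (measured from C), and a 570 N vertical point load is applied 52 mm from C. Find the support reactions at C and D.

Resultant of the distributed load: 2 × 184 = 368 N at 235 mm from C.
Moments about C: D_y·333 − (2·184)·235 − 570·52 = 0 → D_y = 116120/333 = 348.709 ≈ 348.7 N.
ΣF_y = 0: C_y + 348.709 − 2·184 − 570 = 0 → C_y = 589.3 N.
ΣF_x = 0: no horizontal applied forces, so C_x = 0.

C_x = 0, C_y = 589.3 N, D_y = 348.7 N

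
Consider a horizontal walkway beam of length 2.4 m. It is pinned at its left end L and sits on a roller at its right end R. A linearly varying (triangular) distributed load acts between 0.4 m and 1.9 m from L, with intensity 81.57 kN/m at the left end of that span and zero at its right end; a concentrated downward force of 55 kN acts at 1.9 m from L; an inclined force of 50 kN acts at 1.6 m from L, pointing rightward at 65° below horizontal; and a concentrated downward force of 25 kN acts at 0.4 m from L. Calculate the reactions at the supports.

L_x = -21.13 kN, L_y = 85.63 kN, R_y = 100.9 kN

Resultant of the triangular load: ½ × 81.57 × 1.5 = 61.1775 kN, acting at 0.9 m from L (one-third of the span from the peak).
ΣM about L: R_y·2.4 − (½·81.57·1.5)·0.9 − 55·1.9 − 50·sin65°·1.6 − 25·0.4 = 0 → R_y = 242.064/2.4 = 100.86 ≈ 100.9 kN.
ΣF_y = 0: L_y + 100.86 − ½·81.57·1.5 − 55 − 50·sin65° − 25 = 0 → L_y = 85.63 kN.
ΣF_x = 0: L_x + 50·cos65° = 0 → L_x = -21.13 kN.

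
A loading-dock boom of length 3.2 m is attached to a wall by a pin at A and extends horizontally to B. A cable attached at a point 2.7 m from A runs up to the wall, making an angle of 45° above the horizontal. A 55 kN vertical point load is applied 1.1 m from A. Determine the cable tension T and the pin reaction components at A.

ΣM about A: T·sin45°·2.7 − 55·1.1 = 0 → T = 60.5/(2.7·0.707107) = 31.6888 ≈ 31.69 kN.
ΣF_x = 0: A_x − T·cos45° = 0 → A_x = 31.6888 × 0.707107 = 22.41 kN.
ΣF_y = 0: A_y + T·sin45° − 55 = 0 → A_y = 55 − 31.6888 × 0.707107 = 32.59 kN.

T = 31.69 kN, A_x = 22.41 kN, A_y = 32.59 kN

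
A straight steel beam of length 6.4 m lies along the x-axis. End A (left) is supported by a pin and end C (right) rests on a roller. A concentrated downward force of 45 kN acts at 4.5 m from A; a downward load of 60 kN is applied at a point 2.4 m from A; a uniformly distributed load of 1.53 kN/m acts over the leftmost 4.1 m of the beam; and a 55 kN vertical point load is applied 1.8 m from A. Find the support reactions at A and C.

Resultant of the distributed load: 1.53 × 4.1 = 6.273 kN at 2.05 m from A.
ΣM about A: C_y·6.4 − 45·4.5 − 60·2.4 − (1.53·4.1)·2.05 − 55·1.8 = 0 → C_y = 458.35965/6.4 = 71.6187 ≈ 71.62 kN.
ΣF_y = 0: A_y + 71.6187 − 45 − 60 − 1.53·4.1 − 55 = 0 → A_y = 94.65 kN.
ΣF_x = 0: no horizontal applied forces, so A_x = 0.

A_x = 0, A_y = 94.65 kN, C_y = 71.62 kN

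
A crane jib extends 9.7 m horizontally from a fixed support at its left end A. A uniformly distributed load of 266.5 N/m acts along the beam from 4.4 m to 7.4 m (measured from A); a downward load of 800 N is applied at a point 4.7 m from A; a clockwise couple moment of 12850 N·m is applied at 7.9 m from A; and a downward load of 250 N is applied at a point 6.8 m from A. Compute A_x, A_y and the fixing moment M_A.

Resultant of the distributed load: 266.5 × 3 = 799.5 N at 5.9 m from A.
ΣF_x = 0: A_x = 0.
ΣF_y = 0: A_y − 266.5·3 − 800 − 250 = 0 → A_y = 1850 N.
ΣM about A: M_A − (266.5·3)·5.9 − 800·4.7 − 12850 − 250·6.8 = 0 → M_A = 23030 N·m.

A_x = 0, A_y = 1850 N, M_A = 23030 N·m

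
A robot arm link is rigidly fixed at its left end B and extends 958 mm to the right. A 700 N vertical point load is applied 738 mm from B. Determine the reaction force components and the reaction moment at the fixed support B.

B_x = 0, B_y = 700.0 N, M_B = 516600 N·mm

ΣF_x = 0: B_x = 0.
ΣF_y = 0: B_y − 700 = 0 → B_y = 700.0 N.
ΣM about B: M_B − 700·738 = 0 → M_B = 516600 N·mm.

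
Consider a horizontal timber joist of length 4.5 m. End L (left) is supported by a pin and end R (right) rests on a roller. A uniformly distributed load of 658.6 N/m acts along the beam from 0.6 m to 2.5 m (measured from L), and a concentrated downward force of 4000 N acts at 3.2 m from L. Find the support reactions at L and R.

Resultant of the distributed load: 658.6 × 1.9 = 1251.34 N at 1.55 m from L.
ΣM about L: R_y·4.5 − (658.6·1.9)·1.55 − 4000·3.2 = 0 → R_y = 14739.577/4.5 = 3275.46 ≈ 3275 N.
ΣF_y = 0: L_y + 3275.46 − 658.6·1.9 − 4000 = 0 → L_y = 1976 N.
ΣF_x = 0: no horizontal applied forces, so L_x = 0.

L_x = 0, L_y = 1976 N, R_y = 3275 N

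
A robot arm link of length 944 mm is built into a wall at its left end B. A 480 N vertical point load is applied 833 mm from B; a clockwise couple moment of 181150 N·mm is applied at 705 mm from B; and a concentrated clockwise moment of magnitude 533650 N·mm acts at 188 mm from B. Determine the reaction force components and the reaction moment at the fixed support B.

B_x = 0, B_y = 480.0 N, M_B = 1115000 N·mm

ΣF_x = 0: B_x = 0.
ΣF_y = 0: B_y − 480 = 0 → B_y = 480.0 N.
ΣM about B: M_B − 480·833 − 181150 − 533650 = 0 → M_B = 1115000 N·mm.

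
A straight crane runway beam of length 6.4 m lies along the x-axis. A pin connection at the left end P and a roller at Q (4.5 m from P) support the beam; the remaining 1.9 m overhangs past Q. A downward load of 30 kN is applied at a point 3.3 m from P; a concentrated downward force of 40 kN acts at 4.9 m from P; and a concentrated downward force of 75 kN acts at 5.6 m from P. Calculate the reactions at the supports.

P_x = 0, P_y = -13.89 kN, Q_y = 158.9 kN

Moments about P: Q_y·4.5 − 30·3.3 − 40·4.9 − 75·5.6 = 0 → Q_y = 715/4.5 = 158.889 ≈ 158.9 kN.
ΣF_y = 0: P_y + 158.889 − 30 − 40 − 75 = 0 → P_y = -13.89 kN.
ΣF_x = 0: no horizontal applied forces, so P_x = 0.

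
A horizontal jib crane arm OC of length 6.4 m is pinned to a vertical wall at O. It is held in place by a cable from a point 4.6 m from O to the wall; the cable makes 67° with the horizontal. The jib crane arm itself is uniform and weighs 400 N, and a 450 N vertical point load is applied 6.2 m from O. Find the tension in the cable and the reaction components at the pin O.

T = 961.2 N, O_x = 375.6 N, O_y = -34.78 N

ΣM about O: T·sin67°·4.6 − 400·3.2 − 450·6.2 = 0 → T = 4070/(4.6·0.920505) = 961.193 ≈ 961.2 N.
ΣF_x = 0: O_x − T·cos67° = 0 → O_x = 961.193 × 0.390731 = 375.6 N.
ΣF_y = 0: O_y + T·sin67° − 400 − 450 = 0 → O_y = 850 − 961.193 × 0.920505 = -34.78 N.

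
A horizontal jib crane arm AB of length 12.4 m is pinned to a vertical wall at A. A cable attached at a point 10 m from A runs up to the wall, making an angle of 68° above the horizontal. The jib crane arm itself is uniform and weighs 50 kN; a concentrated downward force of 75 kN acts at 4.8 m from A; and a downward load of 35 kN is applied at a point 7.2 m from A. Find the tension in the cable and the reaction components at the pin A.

ΣM about A: T·sin68°·10 − 50·6.2 − 75·4.8 − 35·7.2 = 0 → T = 922/(10·0.927184) = 99.4409 ≈ 99.44 kN.
ΣF_x = 0: A_x − T·cos68° = 0 → A_x = 99.4409 × 0.374607 = 37.25 kN.
ΣF_y = 0: A_y + T·sin68° − 50 − 75 − 35 = 0 → A_y = 160 − 99.4409 × 0.927184 = 67.80 kN.

T = 99.44 kN, A_x = 37.25 kN, A_y = 67.80 kN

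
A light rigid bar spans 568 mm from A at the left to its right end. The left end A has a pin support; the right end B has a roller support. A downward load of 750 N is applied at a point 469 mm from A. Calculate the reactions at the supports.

ΣM about A: B_y·568 − 750·469 = 0 → B_y = 351750/568 = 619.278 ≈ 619.3 N.
ΣF_y = 0: A_y + 619.278 − 750 = 0 → A_y = 130.7 N.
ΣF_x = 0: no horizontal applied forces, so A_x = 0.

A_x = 0, A_y = 130.7 N, B_y = 619.3 N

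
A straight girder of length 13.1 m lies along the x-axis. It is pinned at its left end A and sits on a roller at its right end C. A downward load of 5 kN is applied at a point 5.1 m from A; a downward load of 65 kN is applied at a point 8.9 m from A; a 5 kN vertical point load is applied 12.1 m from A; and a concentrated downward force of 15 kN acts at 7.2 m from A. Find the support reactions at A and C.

A_x = 0, A_y = 31.03 kN, C_y = 58.97 kN

ΣM about A: C_y·13.1 − 5·5.1 − 65·8.9 − 5·12.1 − 15·7.2 = 0 → C_y = 772.5/13.1 = 58.9695 ≈ 58.97 kN.
ΣF_y = 0: A_y + 58.9695 − 5 − 65 − 5 − 15 = 0 → A_y = 31.03 kN.
ΣF_x = 0: no horizontal applied forces, so A_x = 0.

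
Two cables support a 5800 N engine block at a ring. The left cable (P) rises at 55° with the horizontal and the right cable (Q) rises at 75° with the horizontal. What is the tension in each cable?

T_P = 1960 N, T_Q = 4343 N

ΣF_x = 0: −T_P·cos55° + T_Q·cos75° = 0 → T_Q = 2.21613·T_P.
ΣF_y = 0: T_P·sin55° + T_Q·sin75° = 5800.
Substitute: T_P·(0.819152 + 2.21613·0.965926) = 5800 → T_P = 1959.61 ≈ 1960 N.
Then T_Q = 2.21613 × 1959.61 = 4343 N.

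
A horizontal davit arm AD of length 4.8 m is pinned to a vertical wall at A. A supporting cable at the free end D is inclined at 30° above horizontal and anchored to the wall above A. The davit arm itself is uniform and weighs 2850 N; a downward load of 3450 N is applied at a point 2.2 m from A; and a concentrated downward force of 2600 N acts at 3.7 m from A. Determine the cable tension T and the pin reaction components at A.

ΣM about A: T·sin30°·4.8 − 2850·2.4 − 3450·2.2 − 2600·3.7 = 0 → T = 24050/(4.8·0.5) = 10020.8 ≈ 10020 N.
ΣF_x = 0: A_x − T·cos30° = 0 → A_x = 10020.8 × 0.866025 = 8678 N.
ΣF_y = 0: A_y + T·sin30° − 2850 − 3450 − 2600 = 0 → A_y = 8900 − 10020.8 × 0.5 = 3890 N.

T = 10020 N, A_x = 8678 N, A_y = 3890 N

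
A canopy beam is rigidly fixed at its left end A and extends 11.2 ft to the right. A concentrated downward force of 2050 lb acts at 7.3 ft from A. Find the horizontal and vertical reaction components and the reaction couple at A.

A_x = 0, A_y = 2050 lb, M_A = 14960 lb·ft

ΣF_x = 0: A_x = 0.
ΣF_y = 0: A_y − 2050 = 0 → A_y = 2050 lb.
ΣM about A: M_A − 2050·7.3 = 0 → M_A = 14960 lb·ft.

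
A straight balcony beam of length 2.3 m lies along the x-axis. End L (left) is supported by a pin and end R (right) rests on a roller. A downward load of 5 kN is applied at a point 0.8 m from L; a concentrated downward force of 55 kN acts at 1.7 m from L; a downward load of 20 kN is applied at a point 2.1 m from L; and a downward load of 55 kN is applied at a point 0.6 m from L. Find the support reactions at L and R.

L_x = 0, L_y = 60.00 kN, R_y = 75.00 kN

Taking moments about L: R_y·2.3 − 5·0.8 − 55·1.7 − 20·2.1 − 55·0.6 = 0 → R_y = 172.5/2.3 = 75.00 kN.
ΣF_y = 0: L_y + 75 − 5 − 55 − 20 − 55 = 0 → L_y = 60.00 kN.
ΣF_x = 0: no horizontal applied forces, so L_x = 0.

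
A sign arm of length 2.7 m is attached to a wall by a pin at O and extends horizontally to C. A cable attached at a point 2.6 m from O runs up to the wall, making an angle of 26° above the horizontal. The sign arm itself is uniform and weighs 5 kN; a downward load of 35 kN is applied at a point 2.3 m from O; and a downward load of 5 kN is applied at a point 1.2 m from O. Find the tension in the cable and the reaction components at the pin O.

ΣM about O: T·sin26°·2.6 − 5·1.35 − 35·2.3 − 5·1.2 = 0 → T = 93.25/(2.6·0.438371) = 81.8151 ≈ 81.82 kN.
ΣF_x = 0: O_x − T·cos26° = 0 → O_x = 81.8151 × 0.898794 = 73.53 kN.
ΣF_y = 0: O_y + T·sin26° − 5 − 35 − 5 = 0 → O_y = 45 − 81.8151 × 0.438371 = 9.135 kN.

T = 81.82 kN, O_x = 73.53 kN, O_y = 9.135 kN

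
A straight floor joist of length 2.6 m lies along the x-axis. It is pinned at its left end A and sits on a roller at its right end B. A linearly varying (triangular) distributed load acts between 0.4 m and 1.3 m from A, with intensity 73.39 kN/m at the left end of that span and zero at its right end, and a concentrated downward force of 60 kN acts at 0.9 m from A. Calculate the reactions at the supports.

Resultant of the triangular load: ½ × 73.39 × 0.9 = 33.0255 kN, acting at 0.7 m from A (one-third of the span from the peak).
Moments about A: B_y·2.6 − (½·73.39·0.9)·0.7 − 60·0.9 = 0 → B_y = 77.11785/2.6 = 29.6607 ≈ 29.66 kN.
ΣF_y = 0: A_y + 29.6607 − ½·73.39·0.9 − 60 = 0 → A_y = 63.36 kN.
ΣF_x = 0: no horizontal applied forces, so A_x = 0.

A_x = 0, A_y = 63.36 kN, B_y = 29.66 kN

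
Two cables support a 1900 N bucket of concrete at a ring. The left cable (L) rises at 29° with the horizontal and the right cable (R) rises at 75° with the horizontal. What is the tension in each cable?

ΣF_x = 0: −T_L·cos29° + T_R·cos75° = 0 → T_R = 3.37927·T_L.
ΣF_y = 0: T_L·sin29° + T_R·sin75° = 1900.
Substitute: T_L·(0.48481 + 3.37927·0.965926) = 1900 → T_L = 506.811 ≈ 506.8 N.
Then T_R = 3.37927 × 506.811 = 1713 N.

T_L = 506.8 N, T_R = 1713 N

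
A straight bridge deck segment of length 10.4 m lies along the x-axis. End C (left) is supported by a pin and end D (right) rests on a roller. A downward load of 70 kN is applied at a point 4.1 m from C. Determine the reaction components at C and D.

Moments about C: D_y·10.4 − 70·4.1 = 0 → D_y = 287/10.4 = 27.5962 ≈ 27.60 kN.
ΣF_y = 0: C_y + 27.5962 − 70 = 0 → C_y = 42.40 kN.
ΣF_x = 0: no horizontal applied forces, so C_x = 0.

C_x = 0, C_y = 42.40 kN, D_y = 27.60 kN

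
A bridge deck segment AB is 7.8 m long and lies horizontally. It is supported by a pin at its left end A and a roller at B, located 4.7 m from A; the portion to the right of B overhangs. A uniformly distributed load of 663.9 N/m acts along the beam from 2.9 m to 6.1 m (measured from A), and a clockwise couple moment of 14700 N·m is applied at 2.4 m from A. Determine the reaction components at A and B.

Resultant of the distributed load: 663.9 × 3.2 = 2124.48 N at 4.5 m from A.
Moments about A: B_y·4.7 − (663.9·3.2)·4.5 − 14700 = 0 → B_y = 24260.16/4.7 = 5161.74 ≈ 5162 N.
ΣF_y = 0: A_y + 5161.74 − 663.9·3.2 = 0 → A_y = -3037 N.
ΣF_x = 0: no horizontal applied forces, so A_x = 0.

A_x = 0, A_y = -3037 N, B_y = 5162 N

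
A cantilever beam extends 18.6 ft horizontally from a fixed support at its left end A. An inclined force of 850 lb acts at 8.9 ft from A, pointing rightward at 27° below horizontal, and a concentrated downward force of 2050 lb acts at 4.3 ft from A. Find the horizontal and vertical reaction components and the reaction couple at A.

ΣF_x = 0: A_x + 850·cos27° = 0 → A_x = -757.4 lb.
ΣF_y = 0: A_y − 850·sin27° − 2050 = 0 → A_y = 2436 lb.
ΣM about A: M_A − 850·sin27°·8.9 − 2050·4.3 = 0 → M_A = 12250 lb·ft.

A_x = -757.4 lb, A_y = 2436 lb, M_A = 12250 lb·ft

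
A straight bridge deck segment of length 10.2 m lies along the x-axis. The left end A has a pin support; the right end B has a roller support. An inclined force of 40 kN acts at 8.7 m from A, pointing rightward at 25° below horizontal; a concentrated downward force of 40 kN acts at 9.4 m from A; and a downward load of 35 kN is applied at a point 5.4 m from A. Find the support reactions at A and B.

Moments about A: B_y·10.2 − 40·sin25°·8.7 − 40·9.4 − 35·5.4 = 0 → B_y = 712.071/10.2 = 69.8109 ≈ 69.81 kN.
ΣF_y = 0: A_y + 69.8109 − 40·sin25° − 40 − 35 = 0 → A_y = 22.09 kN.
ΣF_x = 0: A_x + 40·cos25° = 0 → A_x = -36.25 kN.

A_x = -36.25 kN, A_y = 22.09 kN, B_y = 69.81 kN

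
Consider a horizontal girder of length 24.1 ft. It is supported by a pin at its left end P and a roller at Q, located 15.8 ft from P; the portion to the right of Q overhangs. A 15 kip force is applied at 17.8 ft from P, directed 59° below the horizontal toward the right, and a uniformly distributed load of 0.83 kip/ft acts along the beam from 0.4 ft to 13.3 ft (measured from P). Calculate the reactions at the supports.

P_x = -7.726 kip, P_y = 4.438 kip, Q_y = 19.13 kip

Resultant of the distributed load: 0.83 × 12.9 = 10.707 kip at 6.85 ft from P.
Taking moments about P: Q_y·15.8 − 15·sin59°·17.8 − (0.83·12.9)·6.85 = 0 → Q_y = 302.207/15.8 = 19.127 ≈ 19.13 kip.
ΣF_y = 0: P_y + 19.127 − 15·sin59° − 0.83·12.9 = 0 → P_y = 4.438 kip.
ΣF_x = 0: P_x + 15·cos59° = 0 → P_x = -7.726 kip.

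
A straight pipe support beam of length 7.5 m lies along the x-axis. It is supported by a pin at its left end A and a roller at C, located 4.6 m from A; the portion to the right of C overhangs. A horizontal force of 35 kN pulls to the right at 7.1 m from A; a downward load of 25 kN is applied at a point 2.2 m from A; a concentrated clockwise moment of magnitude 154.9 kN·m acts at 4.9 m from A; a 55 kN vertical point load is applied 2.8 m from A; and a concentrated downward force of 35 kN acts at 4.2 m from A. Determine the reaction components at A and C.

Taking moments about A: C_y·4.6 − 25·2.2 − 154.9 − 55·2.8 − 35·4.2 = 0 → C_y = 510.9/4.6 = 111.065 ≈ 111.1 kN.
ΣF_y = 0: A_y + 111.065 − 25 − 55 − 35 = 0 → A_y = 3.935 kN.
ΣF_x = 0: A_x + 35 = 0 → A_x = -35.00 kN.

A_x = -35.00 kN, A_y = 3.935 kN, C_y = 111.1 kN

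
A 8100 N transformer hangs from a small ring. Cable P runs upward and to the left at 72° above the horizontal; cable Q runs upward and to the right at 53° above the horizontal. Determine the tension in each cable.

ΣF_x = 0: −T_P·cos72° + T_Q·cos53° = 0 → T_Q = 0.513475·T_P.
ΣF_y = 0: T_P·sin72° + T_Q·sin53° = 8100.
Substitute: T_P·(0.951057 + 0.513475·0.798636) = 8100 → T_P = 5950.91 ≈ 5951 N.
Then T_Q = 0.513475 × 5950.91 = 3056 N.

T_P = 5951 N, T_Q = 3056 N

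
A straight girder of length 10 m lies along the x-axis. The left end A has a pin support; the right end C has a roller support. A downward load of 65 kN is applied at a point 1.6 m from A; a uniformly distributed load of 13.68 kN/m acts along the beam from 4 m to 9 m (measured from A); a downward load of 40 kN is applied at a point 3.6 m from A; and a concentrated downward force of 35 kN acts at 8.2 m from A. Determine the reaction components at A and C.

A_x = 0, A_y = 110.4 kN, C_y = 97.96 kN

Resultant of the distributed load: 13.68 × 5 = 68.4 kN at 6.5 m from A.
Taking moments about A: C_y·10 − 65·1.6 − (13.68·5)·6.5 − 40·3.6 − 35·8.2 = 0 → C_y = 979.6/10 = 97.96 kN.
ΣF_y = 0: A_y + 97.96 − 65 − 13.68·5 − 40 − 35 = 0 → A_y = 110.4 kN.
ΣF_x = 0: no horizontal applied forces, so A_x = 0.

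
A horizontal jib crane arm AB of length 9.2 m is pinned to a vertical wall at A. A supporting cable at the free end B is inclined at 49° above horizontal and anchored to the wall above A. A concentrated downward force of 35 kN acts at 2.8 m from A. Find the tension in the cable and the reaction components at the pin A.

ΣM about A: T·sin49°·9.2 − 35·2.8 = 0 → T = 98/(9.2·0.75471) = 14.1143 ≈ 14.11 kN.
ΣF_x = 0: A_x − T·cos49° = 0 → A_x = 14.1143 × 0.656059 = 9.260 kN.
ΣF_y = 0: A_y + T·sin49° − 35 = 0 → A_y = 35 − 14.1143 × 0.75471 = 24.35 kN.

T = 14.11 kN, A_x = 9.260 kN, A_y = 24.35 kN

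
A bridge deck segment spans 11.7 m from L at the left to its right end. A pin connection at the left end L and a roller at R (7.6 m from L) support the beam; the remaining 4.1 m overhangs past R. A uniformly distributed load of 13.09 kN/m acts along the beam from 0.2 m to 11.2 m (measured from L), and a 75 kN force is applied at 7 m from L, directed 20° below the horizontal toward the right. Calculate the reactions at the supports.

L_x = -70.48 kN, L_y = 38.02 kN, R_y = 131.6 kN

Resultant of the distributed load: 13.09 × 11 = 143.99 kN at 5.7 m from L.
ΣM about L: R_y·7.6 − (13.09·11)·5.7 − 75·sin20°·7 = 0 → R_y = 1000.3/7.6 = 131.618 ≈ 131.6 kN.
ΣF_y = 0: L_y + 131.618 − 13.09·11 − 75·sin20° = 0 → L_y = 38.02 kN.
ΣF_x = 0: L_x + 75·cos20° = 0 → L_x = -70.48 kN.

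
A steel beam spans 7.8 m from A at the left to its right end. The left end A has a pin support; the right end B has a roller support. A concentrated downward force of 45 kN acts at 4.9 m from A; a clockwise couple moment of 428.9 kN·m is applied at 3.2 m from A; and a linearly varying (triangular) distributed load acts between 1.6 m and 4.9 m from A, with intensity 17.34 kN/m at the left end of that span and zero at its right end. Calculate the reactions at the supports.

Resultant of the triangular load: ½ × 17.34 × 3.3 = 28.611 kN, acting at 2.7 m from A (one-third of the span from the peak).
Moments about A: B_y·7.8 − 45·4.9 − 428.9 − (½·17.34·3.3)·2.7 = 0 → B_y = 726.6497/7.8 = 93.1602 ≈ 93.16 kN.
ΣF_y = 0: A_y + 93.1602 − 45 − ½·17.34·3.3 = 0 → A_y = -19.55 kN.
ΣF_x = 0: no horizontal applied forces, so A_x = 0.

A_x = 0, A_y = -19.55 kN, B_y = 93.16 kN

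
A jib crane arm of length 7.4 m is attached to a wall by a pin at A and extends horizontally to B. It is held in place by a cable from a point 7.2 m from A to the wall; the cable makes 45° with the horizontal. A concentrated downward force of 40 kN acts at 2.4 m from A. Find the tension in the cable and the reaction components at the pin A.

T = 18.86 kN, A_x = 13.33 kN, A_y = 26.67 kN

ΣM about A: T·sin45°·7.2 − 40·2.4 = 0 → T = 96/(7.2·0.707107) = 18.8562 ≈ 18.86 kN.
ΣF_x = 0: A_x − T·cos45° = 0 → A_x = 18.8562 × 0.707107 = 13.33 kN.
ΣF_y = 0: A_y + T·sin45° − 40 = 0 → A_y = 40 − 18.8562 × 0.707107 = 26.67 kN.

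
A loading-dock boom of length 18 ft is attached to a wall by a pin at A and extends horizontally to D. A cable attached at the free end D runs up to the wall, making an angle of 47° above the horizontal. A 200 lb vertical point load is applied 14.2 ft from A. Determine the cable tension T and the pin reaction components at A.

T = 215.7 lb, A_x = 147.1 lb, A_y = 42.22 lb

ΣM about A: T·sin47°·18 − 200·14.2 = 0 → T = 2840/(18·0.731354) = 215.734 ≈ 215.7 lb.
ΣF_x = 0: A_x − T·cos47° = 0 → A_x = 215.734 × 0.681998 = 147.1 lb.
ΣF_y = 0: A_y + T·sin47° − 200 = 0 → A_y = 200 − 215.734 × 0.731354 = 42.22 lb.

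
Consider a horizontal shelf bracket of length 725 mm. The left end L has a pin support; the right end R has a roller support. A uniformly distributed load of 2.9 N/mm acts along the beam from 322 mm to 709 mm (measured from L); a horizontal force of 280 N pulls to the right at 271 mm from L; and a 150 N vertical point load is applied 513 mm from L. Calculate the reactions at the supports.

L_x = -280.0 N, L_y = 368.2 N, R_y = 904.1 N

Resultant of the distributed load: 2.9 × 387 = 1122.3 N at 515.5 mm from L.
Moments about L: R_y·725 − (2.9·387)·515.5 − 150·513 = 0 → R_y = 655495.65/725 = 904.132 ≈ 904.1 N.
ΣF_y = 0: L_y + 904.132 − 2.9·387 − 150 = 0 → L_y = 368.2 N.
ΣF_x = 0: L_x + 280 = 0 → L_x = -280.0 N.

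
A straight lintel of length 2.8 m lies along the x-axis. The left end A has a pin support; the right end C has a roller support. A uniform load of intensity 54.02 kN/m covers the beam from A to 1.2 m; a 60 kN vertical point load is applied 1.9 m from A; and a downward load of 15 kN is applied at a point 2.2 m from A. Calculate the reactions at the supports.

A_x = 0, A_y = 73.43 kN, C_y = 66.39 kN

Resultant of the distributed load: 54.02 × 1.2 = 64.824 kN at 0.6 m from A.
ΣM about A: C_y·2.8 − (54.02·1.2)·0.6 − 60·1.9 − 15·2.2 = 0 → C_y = 185.8944/2.8 = 66.3909 ≈ 66.39 kN.
ΣF_y = 0: A_y + 66.3909 − 54.02·1.2 − 60 − 15 = 0 → A_y = 73.43 kN.
ΣF_x = 0: no horizontal applied forces, so A_x = 0.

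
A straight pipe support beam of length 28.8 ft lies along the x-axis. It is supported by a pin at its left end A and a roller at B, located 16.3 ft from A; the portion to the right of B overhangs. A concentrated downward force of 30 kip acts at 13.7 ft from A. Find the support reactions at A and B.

A_x = 0, A_y = 4.785 kip, B_y = 25.21 kip

Moments about A: B_y·16.3 − 30·13.7 = 0 → B_y = 411/16.3 = 25.2147 ≈ 25.21 kip.
ΣF_y = 0: A_y + 25.2147 − 30 = 0 → A_y = 4.785 kip.
ΣF_x = 0: no horizontal applied forces, so A_x = 0.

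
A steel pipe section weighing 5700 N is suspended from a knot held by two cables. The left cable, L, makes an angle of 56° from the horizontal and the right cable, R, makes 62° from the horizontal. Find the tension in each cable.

T_L = 3031 N, T_R = 3610 N

ΣF_x = 0: −T_L·cos56° + T_R·cos62° = 0 → T_R = 1.19111·T_L.
ΣF_y = 0: T_L·sin56° + T_R·sin62° = 5700.
Substitute: T_L·(0.829038 + 1.19111·0.882948) = 5700 → T_L = 3030.74 ≈ 3031 N.
Then T_R = 1.19111 × 3030.74 = 3610 N.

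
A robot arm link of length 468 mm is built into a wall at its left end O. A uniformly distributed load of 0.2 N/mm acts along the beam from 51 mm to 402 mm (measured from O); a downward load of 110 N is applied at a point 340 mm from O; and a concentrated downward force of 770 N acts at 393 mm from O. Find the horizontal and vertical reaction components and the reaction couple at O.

O_x = 0, O_y = 950.2 N, M_O = 355900 N·mm

Resultant of the distributed load: 0.2 × 351 = 70.2 N at 226.5 mm from O.
ΣF_x = 0: O_x = 0.
ΣF_y = 0: O_y − 0.2·351 − 110 − 770 = 0 → O_y = 950.2 N.
ΣM about O: M_O − (0.2·351)·226.5 − 110·340 − 770·393 = 0 → M_O = 355900 N·mm.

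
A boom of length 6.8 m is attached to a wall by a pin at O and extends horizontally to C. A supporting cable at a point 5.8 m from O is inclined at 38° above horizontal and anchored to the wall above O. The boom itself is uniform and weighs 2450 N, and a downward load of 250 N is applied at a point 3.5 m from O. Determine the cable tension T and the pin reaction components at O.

ΣM about O: T·sin38°·5.8 − 2450·3.4 − 250·3.5 = 0 → T = 9205/(5.8·0.615661) = 2577.83 ≈ 2578 N.
ΣF_x = 0: O_x − T·cos38° = 0 → O_x = 2577.83 × 0.788011 = 2031 N.
ΣF_y = 0: O_y + T·sin38° − 2450 − 250 = 0 → O_y = 2700 − 2577.83 × 0.615661 = 1113 N.

T = 2578 N, O_x = 2031 N, O_y = 1113 N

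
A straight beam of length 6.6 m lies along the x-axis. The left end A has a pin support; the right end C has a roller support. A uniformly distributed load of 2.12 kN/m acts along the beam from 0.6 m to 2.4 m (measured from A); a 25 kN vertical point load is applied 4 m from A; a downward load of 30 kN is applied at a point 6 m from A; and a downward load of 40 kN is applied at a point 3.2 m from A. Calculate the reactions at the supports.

A_x = 0, A_y = 36.13 kN, C_y = 62.69 kN

Resultant of the distributed load: 2.12 × 1.8 = 3.816 kN at 1.5 m from A.
Moments about A: C_y·6.6 − (2.12·1.8)·1.5 − 25·4 − 30·6 − 40·3.2 = 0 → C_y = 413.724/6.6 = 62.6855 ≈ 62.69 kN.
ΣF_y = 0: A_y + 62.6855 − 2.12·1.8 − 25 − 30 − 40 = 0 → A_y = 36.13 kN.
ΣF_x = 0: no horizontal applied forces, so A_x = 0.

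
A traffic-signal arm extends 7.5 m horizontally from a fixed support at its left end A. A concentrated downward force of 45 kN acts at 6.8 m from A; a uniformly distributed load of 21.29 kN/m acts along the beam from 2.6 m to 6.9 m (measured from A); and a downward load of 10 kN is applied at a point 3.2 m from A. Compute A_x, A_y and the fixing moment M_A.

Resultant of the distributed load: 21.29 × 4.3 = 91.547 kN at 4.75 m from A.
ΣF_x = 0: A_x = 0.
ΣF_y = 0: A_y − 45 − 21.29·4.3 − 10 = 0 → A_y = 146.5 kN.
ΣM about A: M_A − 45·6.8 − (21.29·4.3)·4.75 − 10·3.2 = 0 → M_A = 772.8 kN·m.

A_x = 0, A_y = 146.5 kN, M_A = 772.8 kN·m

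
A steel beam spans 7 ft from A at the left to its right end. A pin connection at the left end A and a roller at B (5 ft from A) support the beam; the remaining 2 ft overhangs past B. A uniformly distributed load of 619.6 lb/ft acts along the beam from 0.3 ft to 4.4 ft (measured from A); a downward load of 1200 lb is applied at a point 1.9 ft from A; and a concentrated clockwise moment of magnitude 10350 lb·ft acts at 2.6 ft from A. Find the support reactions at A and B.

Resultant of the distributed load: 619.6 × 4.1 = 2540.36 lb at 2.35 ft from A.
Moments about A: B_y·5 − (619.6·4.1)·2.35 − 1200·1.9 − 10350 = 0 → B_y = 18599.846/5 = 3719.97 ≈ 3720 lb.
ΣF_y = 0: A_y + 3719.97 − 619.6·4.1 − 1200 = 0 → A_y = 20.39 lb.
ΣF_x = 0: no horizontal applied forces, so A_x = 0.

A_x = 0, A_y = 20.39 lb, B_y = 3720 lb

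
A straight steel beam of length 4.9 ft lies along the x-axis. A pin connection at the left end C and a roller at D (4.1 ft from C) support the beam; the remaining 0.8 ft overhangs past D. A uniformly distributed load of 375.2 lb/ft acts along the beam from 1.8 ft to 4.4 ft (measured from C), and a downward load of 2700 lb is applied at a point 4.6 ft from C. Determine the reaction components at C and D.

C_x = 0, C_y = -91.34 lb, D_y = 3767 lb

Resultant of the distributed load: 375.2 × 2.6 = 975.52 lb at 3.1 ft from C.
Moments about C: D_y·4.1 − (375.2·2.6)·3.1 − 2700·4.6 = 0 → D_y = 15444.112/4.1 = 3766.86 ≈ 3767 lb.
ΣF_y = 0: C_y + 3766.86 − 375.2·2.6 − 2700 = 0 → C_y = -91.34 lb.
ΣF_x = 0: no horizontal applied forces, so C_x = 0.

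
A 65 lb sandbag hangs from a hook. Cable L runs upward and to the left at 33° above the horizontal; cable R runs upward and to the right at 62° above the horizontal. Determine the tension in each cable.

T_L = 30.63 lb, T_R = 54.72 lb

ΣF_x = 0: −T_L·cos33° + T_R·cos62° = 0 → T_R = 1.78641·T_L.
ΣF_y = 0: T_L·sin33° + T_R·sin62° = 65.
Substitute: T_L·(0.544639 + 1.78641·0.882948) = 65 → T_L = 30.6323 ≈ 30.63 lb.
Then T_R = 1.78641 × 30.6323 = 54.72 lb.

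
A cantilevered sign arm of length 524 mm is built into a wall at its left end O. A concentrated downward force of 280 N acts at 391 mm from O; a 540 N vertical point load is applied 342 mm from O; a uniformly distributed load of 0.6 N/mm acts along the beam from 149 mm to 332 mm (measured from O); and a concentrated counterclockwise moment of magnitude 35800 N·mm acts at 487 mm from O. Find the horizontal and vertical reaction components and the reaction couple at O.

O_x = 0, O_y = 929.8 N, M_O = 284800 N·mm

Resultant of the distributed load: 0.6 × 183 = 109.8 N at 240.5 mm from O.
ΣF_x = 0: O_x = 0.
ΣF_y = 0: O_y − 280 − 540 − 0.6·183 = 0 → O_y = 929.8 N.
ΣM about O: M_O − 280·391 − 540·342 − (0.6·183)·240.5 + 35800 = 0 → M_O = 284800 N·mm.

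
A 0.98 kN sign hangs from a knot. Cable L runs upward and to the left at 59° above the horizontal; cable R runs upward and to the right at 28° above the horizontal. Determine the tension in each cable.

T_L = 0.8665 kN, T_R = 0.5054 kN

ΣF_x = 0: −T_L·cos59° + T_R·cos28° = 0 → T_R = 0.583317·T_L.
ΣF_y = 0: T_L·sin59° + T_R·sin28° = 0.98.
Substitute: T_L·(0.857167 + 0.583317·0.469472) = 0.98 → T_L = 0.866476 ≈ 0.8665 kN.
Then T_R = 0.583317 × 0.866476 = 0.5054 kN.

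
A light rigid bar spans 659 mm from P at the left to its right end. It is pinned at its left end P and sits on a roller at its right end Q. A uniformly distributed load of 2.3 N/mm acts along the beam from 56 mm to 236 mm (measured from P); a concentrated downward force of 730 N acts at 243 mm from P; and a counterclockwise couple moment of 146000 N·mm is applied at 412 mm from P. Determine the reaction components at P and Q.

P_x = 0, P_y = 1005 N, Q_y = 139.4 N

Resultant of the distributed load: 2.3 × 180 = 414 N at 146 mm from P.
Moments about P: Q_y·659 − (2.3·180)·146 − 730·243 + 146000 = 0 → Q_y = 91834/659 = 139.354 ≈ 139.4 N.
ΣF_y = 0: P_y + 139.354 − 2.3·180 − 730 = 0 → P_y = 1005 N.
ΣF_x = 0: no horizontal applied forces, so P_x = 0.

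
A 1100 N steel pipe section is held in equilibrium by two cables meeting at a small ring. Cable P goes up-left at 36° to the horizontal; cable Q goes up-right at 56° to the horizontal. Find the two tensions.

T_P = 615.5 N, T_Q = 890.5 N

ΣF_x = 0: −T_P·cos36° + T_Q·cos56° = 0 → T_Q = 1.44676·T_P.
ΣF_y = 0: T_P·sin36° + T_Q·sin56° = 1100.
Substitute: T_P·(0.587785 + 1.44676·0.829038) = 1100 → T_P = 615.487 ≈ 615.5 N.
Then T_Q = 1.44676 × 615.487 = 890.5 N.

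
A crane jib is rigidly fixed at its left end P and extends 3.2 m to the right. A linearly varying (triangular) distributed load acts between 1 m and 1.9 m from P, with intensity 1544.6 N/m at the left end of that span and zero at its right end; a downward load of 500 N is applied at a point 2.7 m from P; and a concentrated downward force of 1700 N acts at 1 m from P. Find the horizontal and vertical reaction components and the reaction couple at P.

P_x = 0, P_y = 2895 N, M_P = 3954 N·m

Resultant of the triangular load: ½ × 1544.6 × 0.9 = 695.07 N, acting at 1.3 m from P (one-third of the span from the peak).
ΣF_x = 0: P_x = 0.
ΣF_y = 0: P_y − ½·1544.6·0.9 − 500 − 1700 = 0 → P_y = 2895 N.
ΣM about P: M_P − (½·1544.6·0.9)·1.3 − 500·2.7 − 1700·1 = 0 → M_P = 3954 N·m.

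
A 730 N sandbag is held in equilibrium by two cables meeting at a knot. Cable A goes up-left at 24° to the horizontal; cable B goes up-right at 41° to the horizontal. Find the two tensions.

T_A = 607.9 N, T_B = 735.8 N

ΣF_x = 0: −T_A·cos24° + T_B·cos41° = 0 → T_B = 1.21046·T_A.
ΣF_y = 0: T_A·sin24° + T_B·sin41° = 730.
Substitute: T_A·(0.406737 + 1.21046·0.656059) = 730 → T_A = 607.893 ≈ 607.9 N.
Then T_B = 1.21046 × 607.893 = 735.8 N.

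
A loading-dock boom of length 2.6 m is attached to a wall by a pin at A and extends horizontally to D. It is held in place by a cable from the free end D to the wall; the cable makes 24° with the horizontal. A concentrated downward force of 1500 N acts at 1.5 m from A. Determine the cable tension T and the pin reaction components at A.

T = 2128 N, A_x = 1944 N, A_y = 634.6 N

ΣM about A: T·sin24°·2.6 − 1500·1.5 = 0 → T = 2250/(2.6·0.406737) = 2127.63 ≈ 2128 N.
ΣF_x = 0: A_x − T·cos24° = 0 → A_x = 2127.63 × 0.913545 = 1944 N.
ΣF_y = 0: A_y + T·sin24° − 1500 = 0 → A_y = 1500 − 2127.63 × 0.406737 = 634.6 N.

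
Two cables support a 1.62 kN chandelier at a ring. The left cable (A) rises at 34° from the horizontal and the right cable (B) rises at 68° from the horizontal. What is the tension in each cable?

ΣF_x = 0: −T_A·cos34° + T_B·cos68° = 0 → T_B = 2.21309·T_A.
ΣF_y = 0: T_A·sin34° + T_B·sin68° = 1.62.
Substitute: T_A·(0.559193 + 2.21309·0.927184) = 1.62 → T_A = 0.62042 ≈ 0.6204 kN.
Then T_B = 2.21309 × 0.62042 = 1.373 kN.

T_A = 0.6204 kN, T_B = 1.373 kN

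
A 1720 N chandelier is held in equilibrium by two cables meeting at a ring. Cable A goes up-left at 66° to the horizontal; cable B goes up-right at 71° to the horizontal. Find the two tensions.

T_A = 821.1 N, T_B = 1026 N

ΣF_x = 0: −T_A·cos66° + T_B·cos71° = 0 → T_B = 1.24931·T_A.
ΣF_y = 0: T_A·sin66° + T_B·sin71° = 1720.
Substitute: T_A·(0.913545 + 1.24931·0.945519) = 1720 → T_A = 821.084 ≈ 821.1 N.
Then T_B = 1.24931 × 821.084 = 1026 N.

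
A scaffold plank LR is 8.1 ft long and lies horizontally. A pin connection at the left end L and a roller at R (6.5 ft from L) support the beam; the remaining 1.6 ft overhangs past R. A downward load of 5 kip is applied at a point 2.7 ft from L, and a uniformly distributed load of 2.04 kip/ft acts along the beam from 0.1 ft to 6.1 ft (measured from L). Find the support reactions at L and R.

L_x = 0, L_y = 9.326 kip, R_y = 7.914 kip

Resultant of the distributed load: 2.04 × 6 = 12.24 kip at 3.1 ft from L.
ΣM about L: R_y·6.5 − 5·2.7 − (2.04·6)·3.1 = 0 → R_y = 51.444/6.5 = 7.91446 ≈ 7.914 kip.
ΣF_y = 0: L_y + 7.91446 − 5 − 2.04·6 = 0 → L_y = 9.326 kip.
ΣF_x = 0: no horizontal applied forces, so L_x = 0.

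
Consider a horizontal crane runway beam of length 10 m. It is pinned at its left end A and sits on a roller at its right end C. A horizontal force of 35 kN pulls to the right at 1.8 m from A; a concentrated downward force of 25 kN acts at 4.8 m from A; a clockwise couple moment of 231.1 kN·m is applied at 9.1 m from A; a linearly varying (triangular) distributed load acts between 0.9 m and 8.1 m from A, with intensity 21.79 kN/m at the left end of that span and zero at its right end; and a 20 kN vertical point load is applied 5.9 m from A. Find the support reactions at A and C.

Resultant of the triangular load: ½ × 21.79 × 7.2 = 78.444 kN, acting at 3.3 m from A (one-third of the span from the peak).
Moments about A: C_y·10 − 25·4.8 − 231.1 − (½·21.79·7.2)·3.3 − 20·5.9 = 0 → C_y = 727.9652/10 = 72.7965 ≈ 72.80 kN.
ΣF_y = 0: A_y + 72.7965 − 25 − ½·21.79·7.2 − 20 = 0 → A_y = 50.65 kN.
ΣF_x = 0: A_x + 35 = 0 → A_x = -35.00 kN.

A_x = -35.00 kN, A_y = 50.65 kN, C_y = 72.80 kN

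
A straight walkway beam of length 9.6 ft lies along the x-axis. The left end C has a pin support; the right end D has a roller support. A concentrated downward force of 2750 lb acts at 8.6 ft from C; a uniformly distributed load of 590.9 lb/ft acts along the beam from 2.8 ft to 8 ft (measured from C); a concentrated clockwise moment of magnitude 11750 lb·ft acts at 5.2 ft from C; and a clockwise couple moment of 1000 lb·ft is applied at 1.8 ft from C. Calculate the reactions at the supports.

Resultant of the distributed load: 590.9 × 5.2 = 3072.68 lb at 5.4 ft from C.
Moments about C: D_y·9.6 − 2750·8.6 − (590.9·5.2)·5.4 − 11750 − 1000 = 0 → D_y = 52992.472/9.6 = 5520.05 ≈ 5520 lb.
ΣF_y = 0: C_y + 5520.05 − 2750 − 590.9·5.2 = 0 → C_y = 302.6 lb.
ΣF_x = 0: no horizontal applied forces, so C_x = 0.

C_x = 0, C_y = 302.6 lb, D_y = 5520 lb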